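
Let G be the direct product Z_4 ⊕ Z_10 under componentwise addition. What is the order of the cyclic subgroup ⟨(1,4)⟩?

The order of (1,4) in Z_4 × Z_10 is lcm(ord(1) in Z_4, ord(4) in Z_10).
ord(1) = 4 and ord(4) = 5, so |⟨(1,4)⟩| = lcm(4, 5) = 20.

20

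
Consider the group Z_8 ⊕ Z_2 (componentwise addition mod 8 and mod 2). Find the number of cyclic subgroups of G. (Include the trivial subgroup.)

Each element a generates a cyclic subgroup ⟨a⟩; distinct elements may generate the same one (a cyclic group of order d has φ(d) generators).
Cyclic subgroups by order — order 1: 1; order 2: 3; order 4: 2; order 8: 2.
Total: 8.

8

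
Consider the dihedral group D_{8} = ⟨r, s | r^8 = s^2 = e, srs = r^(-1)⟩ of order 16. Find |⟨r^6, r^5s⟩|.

|⟨r^6⟩| = 4 and |⟨r^5s⟩| = 2, so |H| is a multiple of lcm(4, 2) = 4 and divides |G| = 16.
Closing under the operation: H = {e, r^2, r^4, r^6, rs, r^3s, r^5s, r^7s}, so |H| = 8.

8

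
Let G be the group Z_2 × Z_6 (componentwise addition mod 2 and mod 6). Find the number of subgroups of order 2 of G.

|G| = 12 and 2 | 12, so subgroups of order 2 are possible by Lagrange.
The subgroups of order 2 are: {(0,0), (0,3)}; {(0,0), (1,0)}; {(0,0), (1,3)}.
So G has 3 subgroups of order 2.

3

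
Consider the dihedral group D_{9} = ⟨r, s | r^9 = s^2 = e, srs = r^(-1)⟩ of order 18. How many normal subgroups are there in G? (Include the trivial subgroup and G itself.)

4

G has 16 subgroups. Checking conjugation-invariance by order — order 1: 1/1 normal; order 2: 0/9 normal; order 3: 1/1 normal; order 6: 0/3 normal; order 9: 1/1 normal; order 18: 1/1 normal.
Total normal subgroups: 4.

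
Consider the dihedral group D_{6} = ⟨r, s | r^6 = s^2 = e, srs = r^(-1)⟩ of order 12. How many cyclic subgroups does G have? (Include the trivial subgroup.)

10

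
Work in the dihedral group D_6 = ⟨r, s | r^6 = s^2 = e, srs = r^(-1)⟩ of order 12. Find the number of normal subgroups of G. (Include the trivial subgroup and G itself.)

7

G has 16 subgroups. Checking conjugation-invariance by order — order 1: 1/1 normal; order 2: 1/7 normal; order 3: 1/1 normal; order 4: 0/3 normal; order 6: 3/3 normal; order 12: 1/1 normal.
Total normal subgroups: 7.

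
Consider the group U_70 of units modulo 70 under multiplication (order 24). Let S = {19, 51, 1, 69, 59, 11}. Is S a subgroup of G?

Yes

|S| = 6 divides |G| = 24, consistent with Lagrange.
S contains the identity, every element's inverse is in S, and S is closed under ·: it is a subgroup.
In fact S = ⟨19⟩.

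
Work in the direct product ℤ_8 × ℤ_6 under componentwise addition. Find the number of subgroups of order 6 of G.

3

|G| = 48 and 6 | 48, so subgroups of order 6 are possible by Lagrange.
The subgroups of order 6 are: {(0,0), (0,1), (0,2), (0,3), (0,4), (0,5)}; {(0,0), (0,2), (0,4), (4,0), (4,2), (4,4)}; {(0,0), (0,2), (0,4), (4,1), (4,3), (4,5)}.
So G has 3 subgroups of order 6.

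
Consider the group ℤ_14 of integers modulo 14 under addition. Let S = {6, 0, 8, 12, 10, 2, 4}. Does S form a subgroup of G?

Yes

|S| = 7 divides |G| = 14, consistent with Lagrange.
S contains the identity, every element's inverse is in S, and S is closed under +: it is a subgroup.
In fact S = ⟨2⟩.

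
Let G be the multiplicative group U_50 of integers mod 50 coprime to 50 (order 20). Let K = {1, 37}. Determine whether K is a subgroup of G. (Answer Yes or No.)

37 ∈ K but its inverse 23 ∉ K, so K is not a subgroup.

No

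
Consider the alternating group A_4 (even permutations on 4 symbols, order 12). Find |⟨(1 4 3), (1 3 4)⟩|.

3

|⟨(1 4 3)⟩| = 3 and |⟨(1 3 4)⟩| = 3, so |H| is a multiple of lcm(3, 3) = 3 and divides |G| = 12.
Closing under the operation: H = {e, (1 3 4), (1 4 3)}, so |H| = 3.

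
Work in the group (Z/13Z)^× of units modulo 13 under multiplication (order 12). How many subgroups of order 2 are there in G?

1

|G| = 12 and 2 | 12, so subgroups of order 2 are possible by Lagrange.
The subgroups of order 2 are: {1, 12}.
So G has 1 subgroup of order 2.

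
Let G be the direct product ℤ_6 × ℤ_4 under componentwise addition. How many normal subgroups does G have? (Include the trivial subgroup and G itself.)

16

G is abelian, so every subgroup is normal.
G has 16 subgroups in total, hence 16 normal subgroups.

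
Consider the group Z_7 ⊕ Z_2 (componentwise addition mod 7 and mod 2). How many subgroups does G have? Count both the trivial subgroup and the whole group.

4

|G| = 14, so by Lagrange every subgroup order divides 14. Divisors: 1, 2, 7, 14.
Subgroups by order — order 1: 1; order 2: 1; order 7: 1; order 14: 1.
Total: 1 + 1 + 1 + 1 = 4.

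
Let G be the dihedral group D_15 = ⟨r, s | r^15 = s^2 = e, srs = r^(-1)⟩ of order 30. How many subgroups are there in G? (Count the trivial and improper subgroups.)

28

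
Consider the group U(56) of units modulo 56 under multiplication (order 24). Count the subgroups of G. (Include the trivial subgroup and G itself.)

32

|G| = 24, so by Lagrange every subgroup order divides 24. Divisors: 1, 2, 3, 4, 6, 8, 12, 24.
Subgroups by order — order 1: 1; order 2: 7; order 3: 1; order 4: 7; order 6: 7; order 8: 1; order 12: 7; order 24: 1.
Total: 1 + 7 + 1 + 7 + 7 + 1 + 7 + 1 = 32.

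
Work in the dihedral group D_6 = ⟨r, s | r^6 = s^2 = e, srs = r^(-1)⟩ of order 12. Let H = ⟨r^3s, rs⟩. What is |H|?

|⟨r^3s⟩| = 2 and |⟨rs⟩| = 2, so |H| is a multiple of lcm(2, 2) = 2 and divides |G| = 12.
Closing under the operation: H = {e, r^2, r^4, rs, r^3s, r^5s}, so |H| = 6.

6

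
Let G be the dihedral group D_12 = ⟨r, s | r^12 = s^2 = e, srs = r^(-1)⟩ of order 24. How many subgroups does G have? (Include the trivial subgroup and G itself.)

34

|G| = 24, so by Lagrange every subgroup order divides 24. Divisors: 1, 2, 3, 4, 6, 8, 12, 24.
Subgroups by order — order 1: 1; order 2: 13; order 3: 1; order 4: 7; order 6: 5; order 8: 3; order 12: 3; order 24: 1.
Total: 1 + 13 + 1 + 7 + 5 + 3 + 3 + 1 = 34.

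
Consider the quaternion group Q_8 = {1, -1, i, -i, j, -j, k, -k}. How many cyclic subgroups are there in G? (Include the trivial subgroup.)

Each element a generates a cyclic subgroup ⟨a⟩; distinct elements may generate the same one (a cyclic group of order d has φ(d) generators).
Cyclic subgroups by order — order 1: 1; order 2: 1; order 4: 3.
Total: 5.

5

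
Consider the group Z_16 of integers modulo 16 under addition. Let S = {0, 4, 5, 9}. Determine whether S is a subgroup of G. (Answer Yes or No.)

9 ∈ S but its inverse 7 ∉ S, so S is not a subgroup.

No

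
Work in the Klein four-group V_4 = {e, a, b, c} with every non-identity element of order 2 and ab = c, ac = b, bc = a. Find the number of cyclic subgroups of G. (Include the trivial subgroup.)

A cyclic subgroup of order d is generated by each of its φ(d) elements of order d, so the cyclic subgroups of order d number (#elements of order d)/φ(d).
Cyclic subgroups by order — order 1: 1; order 2: 3.
Total: 4.

4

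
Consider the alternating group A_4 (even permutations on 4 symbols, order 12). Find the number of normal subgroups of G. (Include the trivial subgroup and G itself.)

G has 10 subgroups. Checking conjugation-invariance by order — order 1: 1/1 normal; order 2: 0/3 normal; order 3: 0/4 normal; order 4: 1/1 normal; order 12: 1/1 normal.
Total normal subgroups: 3.

3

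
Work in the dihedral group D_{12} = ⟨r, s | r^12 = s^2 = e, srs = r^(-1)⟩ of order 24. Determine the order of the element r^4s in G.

2

Computing powers of r^4s: the smallest k with (r^4s)^k = e is k = 2.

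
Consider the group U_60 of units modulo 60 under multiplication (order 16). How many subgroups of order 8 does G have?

7

|G| = 16 and 8 | 16, so subgroups of order 8 are possible by Lagrange.
The subgroups of order 8 are: {1, 11, 13, 23, 37, 47, 49, 59}; {1, 7, 11, 17, 43, 49, 53, 59}; {1, 11, 19, 29, 31, 41, 49, 59}; {1, 13, 17, 29, 37, 41, 49, 53}; … (7 in all).
So G has 7 subgroups of order 8.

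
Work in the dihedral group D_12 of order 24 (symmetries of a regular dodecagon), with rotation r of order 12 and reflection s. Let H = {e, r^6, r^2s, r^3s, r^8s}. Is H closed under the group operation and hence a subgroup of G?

|H| = 5 does not divide |G| = 24, so by Lagrange H is not a subgroup.

No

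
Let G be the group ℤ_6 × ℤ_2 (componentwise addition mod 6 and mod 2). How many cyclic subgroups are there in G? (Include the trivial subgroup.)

8

Each element a generates a cyclic subgroup ⟨a⟩; distinct elements may generate the same one (a cyclic group of order d has φ(d) generators).
Cyclic subgroups by order — order 1: 1; order 2: 3; order 3: 1; order 6: 3.
Total: 8.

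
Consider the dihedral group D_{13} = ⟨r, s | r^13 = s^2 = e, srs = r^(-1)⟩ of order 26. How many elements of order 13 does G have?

12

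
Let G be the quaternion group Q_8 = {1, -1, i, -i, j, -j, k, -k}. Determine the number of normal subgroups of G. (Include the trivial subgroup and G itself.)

6

G has 6 subgroups. Checking conjugation-invariance by order — order 1: 1/1 normal; order 2: 1/1 normal; order 4: 3/3 normal; order 8: 1/1 normal.
Total normal subgroups: 6.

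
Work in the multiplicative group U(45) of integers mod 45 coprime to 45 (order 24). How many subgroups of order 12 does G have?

3

|G| = 24 and 12 | 24, so subgroups of order 12 are possible by Lagrange.
The subgroups of order 12 are: {1, 4, 11, 14, 16, 19, 26, 29, 31, 34, 41, 44}; {1, 4, 7, 13, 16, 19, 22, 28, 31, 34, 37, 43}; {1, 2, 4, 8, 16, 17, 19, 23, 31, 32, 34, 38}.
So G has 3 subgroups of order 12.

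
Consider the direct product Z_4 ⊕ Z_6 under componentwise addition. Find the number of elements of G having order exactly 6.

6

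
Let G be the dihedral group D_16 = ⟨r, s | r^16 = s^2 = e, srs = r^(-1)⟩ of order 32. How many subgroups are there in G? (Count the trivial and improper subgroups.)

36

|G| = 32, so by Lagrange every subgroup order divides 32. Divisors: 1, 2, 4, 8, 16, 32.
Subgroups by order — order 1: 1; order 2: 17; order 4: 9; order 8: 5; order 16: 3; order 32: 1.
Total: 1 + 17 + 9 + 5 + 3 + 1 = 36.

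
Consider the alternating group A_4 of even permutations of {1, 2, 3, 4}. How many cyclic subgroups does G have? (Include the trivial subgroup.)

Group the elements of G by the cyclic subgroup they generate; each cyclic subgroup of order d accounts for φ(d) elements.
Cyclic subgroups by order — order 1: 1; order 2: 3; order 3: 4.
Total: 8.

8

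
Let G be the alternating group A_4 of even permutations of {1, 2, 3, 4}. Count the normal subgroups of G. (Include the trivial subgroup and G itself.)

G has 10 subgroups. Checking conjugation-invariance by order — order 1: 1/1 normal; order 2: 0/3 normal; order 3: 0/4 normal; order 4: 1/1 normal; order 12: 1/1 normal.
Total normal subgroups: 3.

3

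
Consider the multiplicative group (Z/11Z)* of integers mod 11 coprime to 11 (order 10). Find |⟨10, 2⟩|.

10

|⟨10⟩| = 2 and |⟨2⟩| = 10, so |H| is a multiple of lcm(2, 10) = 10 and divides |G| = 10.
Closing {10, 2} under the group operation gives all of G, so |H| = 10.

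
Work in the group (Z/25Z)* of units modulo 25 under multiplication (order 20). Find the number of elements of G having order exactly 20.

The elements of order 20 are: 2, 3, 8, 12, 13, 17, 22, 23.
That's 8.

8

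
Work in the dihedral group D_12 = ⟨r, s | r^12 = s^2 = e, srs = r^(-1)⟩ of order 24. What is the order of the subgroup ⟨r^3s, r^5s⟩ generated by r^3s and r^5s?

12

|⟨r^3s⟩| = 2 and |⟨r^5s⟩| = 2, so |H| is a multiple of lcm(2, 2) = 2 and divides |G| = 24.
Closing under the operation: H = {e, r^2, r^4, r^6, r^8, r^10, rs, r^3s, r^5s, r^7s, r^9s, r^11s}, so |H| = 12.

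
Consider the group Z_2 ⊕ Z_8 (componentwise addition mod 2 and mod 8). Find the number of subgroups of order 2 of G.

3

|G| = 16 and 2 | 16, so subgroups of order 2 are possible by Lagrange.
The subgroups of order 2 are: {(0,0), (0,4)}; {(0,0), (1,0)}; {(0,0), (1,4)}.
So G has 3 subgroups of order 2.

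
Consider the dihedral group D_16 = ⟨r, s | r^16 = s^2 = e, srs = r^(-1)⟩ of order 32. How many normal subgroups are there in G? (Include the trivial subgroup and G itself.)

8

G has 36 subgroups. Checking conjugation-invariance by order — order 1: 1/1 normal; order 2: 1/17 normal; order 4: 1/9 normal; order 8: 1/5 normal; order 16: 3/3 normal; order 32: 1/1 normal.
Total normal subgroups: 8.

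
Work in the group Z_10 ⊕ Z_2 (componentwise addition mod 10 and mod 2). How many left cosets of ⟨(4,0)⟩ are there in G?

4

|⟨(4,0)⟩| = 5 and |G| = 20.
By Lagrange, [G : H] = |G|/|H| = 20/5 = 4.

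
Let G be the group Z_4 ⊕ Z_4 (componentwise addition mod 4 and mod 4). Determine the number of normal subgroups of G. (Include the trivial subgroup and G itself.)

G is abelian, so every subgroup is normal.
G has 15 subgroups in total, hence 15 normal subgroups.

15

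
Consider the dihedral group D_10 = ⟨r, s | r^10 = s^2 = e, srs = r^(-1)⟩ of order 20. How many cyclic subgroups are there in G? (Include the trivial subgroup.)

14

Group the elements of G by the cyclic subgroup they generate; each cyclic subgroup of order d accounts for φ(d) elements.
Cyclic subgroups by order — order 1: 1; order 2: 11; order 5: 1; order 10: 1.
Total: 14.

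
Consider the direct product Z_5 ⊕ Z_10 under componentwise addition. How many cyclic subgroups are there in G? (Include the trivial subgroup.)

14

Group the elements of G by the cyclic subgroup they generate; each cyclic subgroup of order d accounts for φ(d) elements.
Cyclic subgroups by order — order 1: 1; order 2: 1; order 5: 6; order 10: 6.
Total: 14.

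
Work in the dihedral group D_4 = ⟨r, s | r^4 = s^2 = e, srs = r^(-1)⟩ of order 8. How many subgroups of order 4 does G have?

3

|G| = 8 and 4 | 8, so subgroups of order 4 are possible by Lagrange.
The subgroups of order 4 are: {e, r, r^2, r^3}; {e, r^2, s, r^2s}; {e, r^2, rs, r^3s}.
So G has 3 subgroups of order 4.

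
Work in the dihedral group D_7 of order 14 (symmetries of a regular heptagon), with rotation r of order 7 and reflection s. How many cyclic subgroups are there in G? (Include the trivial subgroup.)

Group the elements of G by the cyclic subgroup they generate; each cyclic subgroup of order d accounts for φ(d) elements.
Cyclic subgroups by order — order 1: 1; order 2: 7; order 7: 1.
Total: 9.

9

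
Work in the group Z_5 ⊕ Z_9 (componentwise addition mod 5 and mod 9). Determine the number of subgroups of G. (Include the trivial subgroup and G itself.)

6

|G| = 45, so by Lagrange every subgroup order divides 45. Divisors: 1, 3, 5, 9, 15, 45.
Subgroups by order — order 1: 1; order 3: 1; order 5: 1; order 9: 1; order 15: 1; order 45: 1.
Total: 1 + 1 + 1 + 1 + 1 + 1 = 6.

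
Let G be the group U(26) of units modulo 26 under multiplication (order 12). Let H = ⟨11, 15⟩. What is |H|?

|⟨11⟩| = 12 and |⟨15⟩| = 12, so |H| is a multiple of lcm(12, 12) = 12 and divides |G| = 12.
Closing {11, 15} under the group operation gives all of G, so |H| = 12.

12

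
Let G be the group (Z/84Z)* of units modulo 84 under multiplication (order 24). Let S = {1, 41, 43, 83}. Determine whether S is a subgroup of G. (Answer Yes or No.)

Yes

|S| = 4 divides |G| = 24, consistent with Lagrange.
S contains the identity, every element's inverse is in S, and S is closed under ·: it is a subgroup.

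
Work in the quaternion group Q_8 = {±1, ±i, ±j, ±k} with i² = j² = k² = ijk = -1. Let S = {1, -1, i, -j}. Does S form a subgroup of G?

-j ∈ S but its inverse j ∉ S, so S is not a subgroup.

No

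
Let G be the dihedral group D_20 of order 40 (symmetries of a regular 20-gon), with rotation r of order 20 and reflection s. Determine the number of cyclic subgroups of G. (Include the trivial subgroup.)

Each element a generates a cyclic subgroup ⟨a⟩; distinct elements may generate the same one (a cyclic group of order d has φ(d) generators).
Cyclic subgroups by order — order 1: 1; order 2: 21; order 4: 1; order 5: 1; order 10: 1; order 20: 1.
Total: 26.

26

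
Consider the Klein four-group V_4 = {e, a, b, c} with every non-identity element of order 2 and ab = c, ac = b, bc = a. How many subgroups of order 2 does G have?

3

|G| = 4 and 2 | 4, so subgroups of order 2 are possible by Lagrange.
The subgroups of order 2 are: {e, a}; {e, b}; {e, c}.
So G has 3 subgroups of order 2.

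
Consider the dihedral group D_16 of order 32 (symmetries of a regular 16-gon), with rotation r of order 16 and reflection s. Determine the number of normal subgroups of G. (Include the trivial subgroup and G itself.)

G has 36 subgroups. Checking conjugation-invariance by order — order 1: 1/1 normal; order 2: 1/17 normal; order 4: 1/9 normal; order 8: 1/5 normal; order 16: 3/3 normal; order 32: 1/1 normal.
Total normal subgroups: 8.

8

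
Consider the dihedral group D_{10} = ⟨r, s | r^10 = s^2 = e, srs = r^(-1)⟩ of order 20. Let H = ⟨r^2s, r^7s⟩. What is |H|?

|⟨r^2s⟩| = 2 and |⟨r^7s⟩| = 2, so |H| is a multiple of lcm(2, 2) = 2 and divides |G| = 20.
Closing under the operation: H = {e, r^5, r^2s, r^7s}, so |H| = 4.

4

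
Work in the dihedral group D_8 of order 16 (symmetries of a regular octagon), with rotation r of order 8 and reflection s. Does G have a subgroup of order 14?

No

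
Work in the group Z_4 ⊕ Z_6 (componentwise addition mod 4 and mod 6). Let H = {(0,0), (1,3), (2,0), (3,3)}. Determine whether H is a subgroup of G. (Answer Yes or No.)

|H| = 4 divides |G| = 24, consistent with Lagrange.
H contains the identity, every element's inverse is in H, and H is closed under +: it is a subgroup.
In fact H = ⟨(3,3)⟩.

Yes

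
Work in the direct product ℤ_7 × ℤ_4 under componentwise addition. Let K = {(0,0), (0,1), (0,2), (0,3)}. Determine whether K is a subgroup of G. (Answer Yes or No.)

|K| = 4 divides |G| = 28, consistent with Lagrange.
K contains the identity, every element's inverse is in K, and K is closed under +: it is a subgroup.
In fact K = ⟨(0,1)⟩.

Yes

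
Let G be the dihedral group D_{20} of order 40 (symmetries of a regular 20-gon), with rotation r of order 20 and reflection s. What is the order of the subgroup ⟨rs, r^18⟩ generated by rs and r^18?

|⟨rs⟩| = 2 and |⟨r^18⟩| = 10, so |H| is a multiple of lcm(2, 10) = 10 and divides |G| = 40.
Closing under the operation: H = {e, r^2, r^4, r^6, r^8, r^10, r^12, r^14, r^16, r^18, rs, r^3s, r^5s, r^7s, r^9s, r^11s, r^13s, r^15s, r^17s, r^19s}, so |H| = 20.

20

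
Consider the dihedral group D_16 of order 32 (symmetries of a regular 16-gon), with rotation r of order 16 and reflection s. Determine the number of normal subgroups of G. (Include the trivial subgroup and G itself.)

8

G has 36 subgroups. Checking conjugation-invariance by order — order 1: 1/1 normal; order 2: 1/17 normal; order 4: 1/9 normal; order 8: 1/5 normal; order 16: 3/3 normal; order 32: 1/1 normal.
Total normal subgroups: 8.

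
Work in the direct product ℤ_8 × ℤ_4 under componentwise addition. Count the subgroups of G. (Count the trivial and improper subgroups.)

|G| = 32, so by Lagrange every subgroup order divides 32. Divisors: 1, 2, 4, 8, 16, 32.
Subgroups by order — order 1: 1; order 2: 3; order 4: 7; order 8: 7; order 16: 3; order 32: 1.
Total: 1 + 3 + 7 + 7 + 3 + 1 = 22.

22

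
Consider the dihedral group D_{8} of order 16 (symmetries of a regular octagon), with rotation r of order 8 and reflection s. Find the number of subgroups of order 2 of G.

9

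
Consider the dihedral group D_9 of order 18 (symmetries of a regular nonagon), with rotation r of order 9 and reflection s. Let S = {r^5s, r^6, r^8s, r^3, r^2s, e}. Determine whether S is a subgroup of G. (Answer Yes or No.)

Yes

|S| = 6 divides |G| = 18, consistent with Lagrange.
S contains the identity, every element's inverse is in S, and S is closed under ·: it is a subgroup.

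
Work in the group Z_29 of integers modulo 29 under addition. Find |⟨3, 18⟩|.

29

|⟨3⟩| = 29 and |⟨18⟩| = 29, so |H| is a multiple of lcm(29, 29) = 29 and divides |G| = 29.
Closing {3, 18} under the group operation gives all of G, so |H| = 29.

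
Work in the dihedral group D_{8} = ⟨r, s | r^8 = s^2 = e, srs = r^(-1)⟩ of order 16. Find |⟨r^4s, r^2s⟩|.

|⟨r^4s⟩| = 2 and |⟨r^2s⟩| = 2, so |H| is a multiple of lcm(2, 2) = 2 and divides |G| = 16.
Closing under the operation: H = {e, r^2, r^4, r^6, s, r^2s, r^4s, r^6s}, so |H| = 8.

8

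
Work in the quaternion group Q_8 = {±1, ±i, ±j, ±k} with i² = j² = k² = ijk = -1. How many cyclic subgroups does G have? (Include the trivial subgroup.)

5

Each element a generates a cyclic subgroup ⟨a⟩; distinct elements may generate the same one (a cyclic group of order d has φ(d) generators).
Cyclic subgroups by order — order 1: 1; order 2: 1; order 4: 3.
Total: 5.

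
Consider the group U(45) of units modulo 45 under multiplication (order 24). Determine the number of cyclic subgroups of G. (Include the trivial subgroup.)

A cyclic subgroup of order d is generated by each of its φ(d) elements of order d, so the cyclic subgroups of order d number (#elements of order d)/φ(d).
Cyclic subgroups by order — order 1: 1; order 2: 3; order 3: 1; order 4: 2; order 6: 3; order 12: 2.
Total: 12.

12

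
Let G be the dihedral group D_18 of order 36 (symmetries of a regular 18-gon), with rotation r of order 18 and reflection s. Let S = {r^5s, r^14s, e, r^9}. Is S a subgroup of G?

|S| = 4 divides |G| = 36, consistent with Lagrange.
S contains the identity, every element's inverse is in S, and S is closed under ·: it is a subgroup.

Yes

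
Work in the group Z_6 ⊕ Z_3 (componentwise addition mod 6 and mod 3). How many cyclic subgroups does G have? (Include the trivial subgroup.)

Group the elements of G by the cyclic subgroup they generate; each cyclic subgroup of order d accounts for φ(d) elements.
Cyclic subgroups by order — order 1: 1; order 2: 1; order 3: 4; order 6: 4.
Total: 10.

10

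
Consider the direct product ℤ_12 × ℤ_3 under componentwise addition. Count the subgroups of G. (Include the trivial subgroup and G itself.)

|G| = 36, so by Lagrange every subgroup order divides 36. Divisors: 1, 2, 3, 4, 6, 9, 12, 18, 36.
Subgroups by order — order 1: 1; order 2: 1; order 3: 4; order 4: 1; order 6: 4; order 9: 1; order 12: 4; order 18: 1; order 36: 1.
Total: 1 + 1 + 4 + 1 + 4 + 1 + 4 + 1 + 1 = 18.

18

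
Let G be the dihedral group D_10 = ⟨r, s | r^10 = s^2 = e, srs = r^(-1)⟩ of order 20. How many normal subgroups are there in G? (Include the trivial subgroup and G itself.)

G has 22 subgroups. Checking conjugation-invariance by order — order 1: 1/1 normal; order 2: 1/11 normal; order 4: 0/5 normal; order 5: 1/1 normal; order 10: 3/3 normal; order 20: 1/1 normal.
Total normal subgroups: 7.

7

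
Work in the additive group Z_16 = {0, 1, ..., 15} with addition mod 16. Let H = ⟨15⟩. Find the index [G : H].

|⟨15⟩| = 16 and |G| = 16.
By Lagrange, [G : H] = |G|/|H| = 16/16 = 1.

1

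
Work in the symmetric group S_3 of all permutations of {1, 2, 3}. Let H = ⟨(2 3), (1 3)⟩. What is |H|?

|⟨(2 3)⟩| = 2 and |⟨(1 3)⟩| = 2, so |H| is a multiple of lcm(2, 2) = 2 and divides |G| = 6.
Closing {(2 3), (1 3)} under the group operation gives all of G, so |H| = 6.

6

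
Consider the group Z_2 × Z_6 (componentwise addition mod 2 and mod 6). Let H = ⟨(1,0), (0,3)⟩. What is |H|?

4

|⟨(1,0)⟩| = 2 and |⟨(0,3)⟩| = 2, so |H| is a multiple of lcm(2, 2) = 2 and divides |G| = 12.
Closing under the operation: H = {(0,0), (0,3), (1,0), (1,3)}, so |H| = 4.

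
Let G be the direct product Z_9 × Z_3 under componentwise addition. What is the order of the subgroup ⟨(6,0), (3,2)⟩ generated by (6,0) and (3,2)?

9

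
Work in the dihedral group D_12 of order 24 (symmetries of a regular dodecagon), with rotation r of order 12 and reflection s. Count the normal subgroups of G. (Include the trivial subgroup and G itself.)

G has 34 subgroups. Checking conjugation-invariance by order — order 1: 1/1 normal; order 2: 1/13 normal; order 3: 1/1 normal; order 4: 1/7 normal; order 6: 1/5 normal; order 8: 0/3 normal; order 12: 3/3 normal; order 24: 1/1 normal.
Total normal subgroups: 9.

9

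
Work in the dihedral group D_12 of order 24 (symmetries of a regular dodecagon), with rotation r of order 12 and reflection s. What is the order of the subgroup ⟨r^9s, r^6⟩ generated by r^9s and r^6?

4

|⟨r^9s⟩| = 2 and |⟨r^6⟩| = 2, so |H| is a multiple of lcm(2, 2) = 2 and divides |G| = 24.
Closing under the operation: H = {e, r^6, r^3s, r^9s}, so |H| = 4.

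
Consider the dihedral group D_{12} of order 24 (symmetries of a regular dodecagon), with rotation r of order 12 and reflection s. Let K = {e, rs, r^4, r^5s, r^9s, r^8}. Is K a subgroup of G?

Yes

|K| = 6 divides |G| = 24, consistent with Lagrange.
K contains the identity, every element's inverse is in K, and K is closed under ·: it is a subgroup.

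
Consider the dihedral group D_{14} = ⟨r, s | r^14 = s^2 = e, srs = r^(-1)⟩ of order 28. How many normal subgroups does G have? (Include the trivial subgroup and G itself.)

7

G has 28 subgroups. Checking conjugation-invariance by order — order 1: 1/1 normal; order 2: 1/15 normal; order 4: 0/7 normal; order 7: 1/1 normal; order 14: 3/3 normal; order 28: 1/1 normal.
Total normal subgroups: 7.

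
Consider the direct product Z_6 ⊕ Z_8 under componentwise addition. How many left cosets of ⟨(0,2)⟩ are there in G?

|⟨(0,2)⟩| = 4 and |G| = 48.
By Lagrange, [G : H] = |G|/|H| = 48/4 = 12.

12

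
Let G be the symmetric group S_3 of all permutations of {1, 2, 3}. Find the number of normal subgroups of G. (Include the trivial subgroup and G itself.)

G has 6 subgroups. Checking conjugation-invariance by order — order 1: 1/1 normal; order 2: 0/3 normal; order 3: 1/1 normal; order 6: 1/1 normal.
Total normal subgroups: 3.

3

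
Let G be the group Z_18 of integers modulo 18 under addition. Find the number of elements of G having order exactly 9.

In a cyclic group of order 18, the number of elements of order d (for d | 18) is φ(d).
φ(9) = 6.

6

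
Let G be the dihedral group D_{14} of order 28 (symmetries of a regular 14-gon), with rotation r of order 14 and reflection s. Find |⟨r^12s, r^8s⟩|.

14

|⟨r^12s⟩| = 2 and |⟨r^8s⟩| = 2, so |H| is a multiple of lcm(2, 2) = 2 and divides |G| = 28.
Closing under the operation: H = {e, r^2, r^4, r^6, r^8, r^10, r^12, s, r^2s, r^4s, r^6s, r^8s, r^10s, r^12s}, so |H| = 14.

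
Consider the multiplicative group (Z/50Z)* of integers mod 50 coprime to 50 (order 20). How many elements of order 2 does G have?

The elements of order 2 are: 49.
That's 1.

1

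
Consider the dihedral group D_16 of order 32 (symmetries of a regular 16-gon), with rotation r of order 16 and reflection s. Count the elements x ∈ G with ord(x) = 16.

8

The elements of order 16 are: r, r^3, r^5, r^7, r^9, r^11, r^13, r^15.
That's 8.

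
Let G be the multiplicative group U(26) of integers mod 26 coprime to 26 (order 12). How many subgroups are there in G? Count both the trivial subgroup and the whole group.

|G| = 12, so by Lagrange every subgroup order divides 12. Divisors: 1, 2, 3, 4, 6, 12.
Subgroups by order — order 1: 1; order 2: 1; order 3: 1; order 4: 1; order 6: 1; order 12: 1.
Total: 1 + 1 + 1 + 1 + 1 + 1 = 6.

6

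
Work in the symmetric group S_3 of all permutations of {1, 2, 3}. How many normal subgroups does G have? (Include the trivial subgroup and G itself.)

3

G has 6 subgroups. Checking conjugation-invariance by order — order 1: 1/1 normal; order 2: 0/3 normal; order 3: 1/1 normal; order 6: 1/1 normal.
Total normal subgroups: 3.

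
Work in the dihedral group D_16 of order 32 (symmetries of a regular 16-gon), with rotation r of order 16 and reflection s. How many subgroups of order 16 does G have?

|G| = 32 and 16 | 32, so subgroups of order 16 are possible by Lagrange.
The subgroups of order 16 are: {e, r, r^2, r^3, r^4, r^5, r^6, r^7, r^8, r^9, r^10, r^11, r^12, r^13, r^14, r^15}; {e, r^2, r^4, r^6, r^8, r^10, r^12, r^14, s, r^2s, r^4s, r^6s, r^8s, r^10s, r^12s, r^14s}; {e, r^2, r^4, r^6, r^8, r^10, r^12, r^14, rs, r^3s, r^5s, r^7s, r^9s, r^11s, r^13s, r^15s}.
So G has 3 subgroups of order 16.

3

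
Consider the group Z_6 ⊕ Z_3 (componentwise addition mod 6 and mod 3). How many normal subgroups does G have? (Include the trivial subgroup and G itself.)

G is abelian, so every subgroup is normal.
G has 12 subgroups in total, hence 12 normal subgroups.

12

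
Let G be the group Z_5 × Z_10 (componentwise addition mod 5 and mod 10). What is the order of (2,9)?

10

The order of (2,9) in Z_5 × Z_10 is lcm(ord(2) in Z_5, ord(9) in Z_10).
ord(2) = 5 and ord(9) = 10, so |⟨(2,9)⟩| = lcm(5, 10) = 10.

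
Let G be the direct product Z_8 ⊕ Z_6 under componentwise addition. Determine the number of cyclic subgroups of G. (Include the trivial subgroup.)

A cyclic subgroup of order d is generated by each of its φ(d) elements of order d, so the cyclic subgroups of order d number (#elements of order d)/φ(d).
Cyclic subgroups by order — order 1: 1; order 2: 3; order 3: 1; order 4: 2; order 6: 3; order 8: 2; order 12: 2; order 24: 2.
Total: 16.

16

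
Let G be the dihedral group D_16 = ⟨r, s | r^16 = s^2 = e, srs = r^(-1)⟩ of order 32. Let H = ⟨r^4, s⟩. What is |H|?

8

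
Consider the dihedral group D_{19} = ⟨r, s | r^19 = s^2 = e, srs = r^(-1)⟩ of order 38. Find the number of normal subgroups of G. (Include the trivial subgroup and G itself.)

3

G has 22 subgroups. Checking conjugation-invariance by order — order 1: 1/1 normal; order 2: 0/19 normal; order 19: 1/1 normal; order 38: 1/1 normal.
Total normal subgroups: 3.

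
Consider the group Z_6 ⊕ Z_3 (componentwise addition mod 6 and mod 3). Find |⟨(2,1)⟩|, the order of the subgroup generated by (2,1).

The order of (2,1) in Z_6 × Z_3 is lcm(ord(2) in Z_6, ord(1) in Z_3).
ord(2) = 3 and ord(1) = 3, so |⟨(2,1)⟩| = lcm(3, 3) = 3.

3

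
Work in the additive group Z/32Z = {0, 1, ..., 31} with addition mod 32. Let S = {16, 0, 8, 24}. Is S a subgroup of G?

Yes

|S| = 4 divides |G| = 32, consistent with Lagrange.
S contains the identity, every element's inverse is in S, and S is closed under +: it is a subgroup.
In fact S = ⟨8⟩.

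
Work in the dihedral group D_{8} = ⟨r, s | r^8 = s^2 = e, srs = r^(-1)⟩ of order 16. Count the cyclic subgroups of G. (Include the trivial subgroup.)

12

Group the elements of G by the cyclic subgroup they generate; each cyclic subgroup of order d accounts for φ(d) elements.
Cyclic subgroups by order — order 1: 1; order 2: 9; order 4: 1; order 8: 1.
Total: 12.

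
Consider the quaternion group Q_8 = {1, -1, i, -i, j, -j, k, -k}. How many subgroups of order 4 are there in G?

3

|G| = 8 and 4 | 8, so subgroups of order 4 are possible by Lagrange.
The subgroups of order 4 are: {1, -1, i, -i}; {1, -1, j, -j}; {1, -1, k, -k}.
So G has 3 subgroups of order 4.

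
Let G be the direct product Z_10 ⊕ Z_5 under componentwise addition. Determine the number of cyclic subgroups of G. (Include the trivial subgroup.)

14

Each element a generates a cyclic subgroup ⟨a⟩; distinct elements may generate the same one (a cyclic group of order d has φ(d) generators).
Cyclic subgroups by order — order 1: 1; order 2: 1; order 5: 6; order 10: 6.
Total: 14.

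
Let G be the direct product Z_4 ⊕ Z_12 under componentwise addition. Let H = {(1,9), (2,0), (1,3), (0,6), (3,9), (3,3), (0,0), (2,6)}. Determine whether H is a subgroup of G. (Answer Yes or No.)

|H| = 8 divides |G| = 48, consistent with Lagrange.
H contains the identity, every element's inverse is in H, and H is closed under +: it is a subgroup.

Yes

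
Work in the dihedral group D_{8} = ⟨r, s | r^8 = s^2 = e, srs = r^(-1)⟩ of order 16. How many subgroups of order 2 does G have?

9

|G| = 16 and 2 | 16, so subgroups of order 2 are possible by Lagrange.
The subgroups of order 2 are: {e, r^2s}; {e, r^3s}; {e, r^4}; {e, r^4s}; … (9 in all).
So G has 9 subgroups of order 2.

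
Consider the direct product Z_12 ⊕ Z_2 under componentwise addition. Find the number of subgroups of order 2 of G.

3

|G| = 24 and 2 | 24, so subgroups of order 2 are possible by Lagrange.
The subgroups of order 2 are: {(0,0), (0,1)}; {(0,0), (6,0)}; {(0,0), (6,1)}.
So G has 3 subgroups of order 2.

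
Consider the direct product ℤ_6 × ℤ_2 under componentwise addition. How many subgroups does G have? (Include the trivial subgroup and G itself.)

|G| = 12, so by Lagrange every subgroup order divides 12. Divisors: 1, 2, 3, 4, 6, 12.
Subgroups by order — order 1: 1; order 2: 3; order 3: 1; order 4: 1; order 6: 3; order 12: 1.
Total: 1 + 3 + 1 + 1 + 3 + 1 = 10.

10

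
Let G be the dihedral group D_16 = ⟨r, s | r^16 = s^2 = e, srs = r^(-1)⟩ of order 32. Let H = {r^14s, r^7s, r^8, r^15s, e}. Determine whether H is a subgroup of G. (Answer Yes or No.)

|H| = 5 does not divide |G| = 32, so by Lagrange H is not a subgroup.

No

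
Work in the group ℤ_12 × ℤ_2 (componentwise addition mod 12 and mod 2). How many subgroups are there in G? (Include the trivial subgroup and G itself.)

16

|G| = 24, so by Lagrange every subgroup order divides 24. Divisors: 1, 2, 3, 4, 6, 8, 12, 24.
Subgroups by order — order 1: 1; order 2: 3; order 3: 1; order 4: 3; order 6: 3; order 8: 1; order 12: 3; order 24: 1.
Total: 1 + 3 + 1 + 3 + 3 + 1 + 3 + 1 = 16.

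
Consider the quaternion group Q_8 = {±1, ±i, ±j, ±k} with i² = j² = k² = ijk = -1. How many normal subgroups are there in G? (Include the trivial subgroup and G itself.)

G has 6 subgroups. Checking conjugation-invariance by order — order 1: 1/1 normal; order 2: 1/1 normal; order 4: 3/3 normal; order 8: 1/1 normal.
Total normal subgroups: 6.

6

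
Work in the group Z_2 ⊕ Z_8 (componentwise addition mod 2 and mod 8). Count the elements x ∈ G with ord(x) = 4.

4

An element (a,b) has order lcm(ord(a), ord(b)); count pairs with lcm equal to 4.
Enumerating gives 4 such elements.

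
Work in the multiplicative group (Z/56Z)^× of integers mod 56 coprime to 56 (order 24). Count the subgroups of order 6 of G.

7

|G| = 24 and 6 | 24, so subgroups of order 6 are possible by Lagrange.
The subgroups of order 6 are: {1, 9, 11, 25, 43, 51}; {1, 5, 9, 13, 25, 45}; {1, 9, 15, 23, 25, 39}; {1, 9, 17, 25, 33, 41}; … (7 in all).
So G has 7 subgroups of order 6.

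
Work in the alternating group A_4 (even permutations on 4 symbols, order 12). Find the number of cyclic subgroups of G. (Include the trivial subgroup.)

A cyclic subgroup of order d is generated by each of its φ(d) elements of order d, so the cyclic subgroups of order d number (#elements of order d)/φ(d).
Cyclic subgroups by order — order 1: 1; order 2: 3; order 3: 4.
Total: 8.

8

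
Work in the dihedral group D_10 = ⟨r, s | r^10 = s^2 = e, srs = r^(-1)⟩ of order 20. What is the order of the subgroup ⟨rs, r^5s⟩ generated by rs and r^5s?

|⟨rs⟩| = 2 and |⟨r^5s⟩| = 2, so |H| is a multiple of lcm(2, 2) = 2 and divides |G| = 20.
Closing under the operation: H = {e, r^2, r^4, r^6, r^8, rs, r^3s, r^5s, r^7s, r^9s}, so |H| = 10.

10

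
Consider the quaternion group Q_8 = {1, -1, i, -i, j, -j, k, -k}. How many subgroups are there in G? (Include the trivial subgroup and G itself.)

|G| = 8, so by Lagrange every subgroup order divides 8. Divisors: 1, 2, 4, 8.
Subgroups by order — order 1: 1; order 2: 1; order 4: 3; order 8: 1.
Total: 1 + 1 + 3 + 1 = 6.

6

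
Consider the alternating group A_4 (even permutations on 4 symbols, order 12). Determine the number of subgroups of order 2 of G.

3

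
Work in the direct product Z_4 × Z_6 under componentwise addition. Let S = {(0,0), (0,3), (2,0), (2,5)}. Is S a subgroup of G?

(2,5) ∈ S but its inverse (2,1) ∉ S, so S is not a subgroup.

No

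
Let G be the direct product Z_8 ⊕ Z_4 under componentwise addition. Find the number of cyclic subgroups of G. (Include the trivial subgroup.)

A cyclic subgroup of order d is generated by each of its φ(d) elements of order d, so the cyclic subgroups of order d number (#elements of order d)/φ(d).
Cyclic subgroups by order — order 1: 1; order 2: 3; order 4: 6; order 8: 4.
Total: 14.

14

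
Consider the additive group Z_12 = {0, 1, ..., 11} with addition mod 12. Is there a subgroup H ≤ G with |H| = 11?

No

11 does not divide |G| = 12, so by Lagrange no subgroup of order 11 exists.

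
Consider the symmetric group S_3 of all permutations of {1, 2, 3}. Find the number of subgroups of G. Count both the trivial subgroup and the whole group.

|G| = 6, so by Lagrange every subgroup order divides 6. Divisors: 1, 2, 3, 6.
Subgroups by order — order 1: 1; order 2: 3; order 3: 1; order 6: 1.
Total: 1 + 3 + 1 + 1 = 6.

6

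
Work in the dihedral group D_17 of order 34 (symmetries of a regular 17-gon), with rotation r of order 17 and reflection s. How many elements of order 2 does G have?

Enumerating element orders in G gives 17 elements of order 2.

17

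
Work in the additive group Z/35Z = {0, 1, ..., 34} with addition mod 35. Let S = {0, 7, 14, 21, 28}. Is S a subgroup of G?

|S| = 5 divides |G| = 35, consistent with Lagrange.
S contains the identity, every element's inverse is in S, and S is closed under +: it is a subgroup.
In fact S = ⟨21⟩.

Yes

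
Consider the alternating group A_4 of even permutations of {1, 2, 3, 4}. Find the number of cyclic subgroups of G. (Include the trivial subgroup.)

A cyclic subgroup of order d is generated by each of its φ(d) elements of order d, so the cyclic subgroups of order d number (#elements of order d)/φ(d).
Cyclic subgroups by order — order 1: 1; order 2: 3; order 3: 4.
Total: 8.

8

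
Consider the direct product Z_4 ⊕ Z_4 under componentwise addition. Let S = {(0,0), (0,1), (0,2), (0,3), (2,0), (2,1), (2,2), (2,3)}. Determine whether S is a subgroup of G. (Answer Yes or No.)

Yes

|S| = 8 divides |G| = 16, consistent with Lagrange.
S contains the identity, every element's inverse is in S, and S is closed under +: it is a subgroup.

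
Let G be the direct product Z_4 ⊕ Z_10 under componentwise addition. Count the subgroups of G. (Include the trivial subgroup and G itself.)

16

|G| = 40, so by Lagrange every subgroup order divides 40. Divisors: 1, 2, 4, 5, 8, 10, 20, 40.
Subgroups by order — order 1: 1; order 2: 3; order 4: 3; order 5: 1; order 8: 1; order 10: 3; order 20: 3; order 40: 1.
Total: 1 + 3 + 3 + 1 + 1 + 3 + 3 + 1 = 16.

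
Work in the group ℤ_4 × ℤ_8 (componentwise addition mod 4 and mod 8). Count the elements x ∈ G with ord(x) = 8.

16

An element (a,b) has order lcm(ord(a), ord(b)); count pairs with lcm equal to 8.
Enumerating gives 16 such elements.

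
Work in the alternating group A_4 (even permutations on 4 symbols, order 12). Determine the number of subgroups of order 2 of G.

|G| = 12 and 2 | 12, so subgroups of order 2 are possible by Lagrange.
The subgroups of order 2 are: {e, (1 2)(3 4)}; {e, (1 3)(2 4)}; {e, (1 4)(2 3)}.
So G has 3 subgroups of order 2.

3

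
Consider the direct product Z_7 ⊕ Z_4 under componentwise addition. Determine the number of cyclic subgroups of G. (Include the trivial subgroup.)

Group the elements of G by the cyclic subgroup they generate; each cyclic subgroup of order d accounts for φ(d) elements.
Cyclic subgroups by order — order 1: 1; order 2: 1; order 4: 1; order 7: 1; order 14: 1; order 28: 1.
Total: 6.

6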